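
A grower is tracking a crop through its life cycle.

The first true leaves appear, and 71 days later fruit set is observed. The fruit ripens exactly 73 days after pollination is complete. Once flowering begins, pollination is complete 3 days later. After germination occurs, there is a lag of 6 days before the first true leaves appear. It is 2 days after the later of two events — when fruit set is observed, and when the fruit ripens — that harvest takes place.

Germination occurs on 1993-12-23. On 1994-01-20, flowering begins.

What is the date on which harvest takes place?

1994-04-08

Germination occurs: Dec 23, 1993.
The first true leaves appear: Dec 23, 1993 + 6 days = Dec 29, 1993.
Fruit set is observed: Dec 29, 1993 + 71 days = Mar 10, 1994.
Flowering begins: Jan 20, 1994.
Pollination is complete: Jan 20, 1994 + 3 days = Jan 23, 1994.
The fruit ripens: Jan 23, 1994 + 73 days = Apr 6, 1994.
Both prerequisites met — fruit set is observed (Mar 10, 1994), the fruit ripens (Apr 6, 1994); the later is Apr 6, 1994.
Harvest takes place: Apr 6, 1994 + 2 days = Apr 8, 1994.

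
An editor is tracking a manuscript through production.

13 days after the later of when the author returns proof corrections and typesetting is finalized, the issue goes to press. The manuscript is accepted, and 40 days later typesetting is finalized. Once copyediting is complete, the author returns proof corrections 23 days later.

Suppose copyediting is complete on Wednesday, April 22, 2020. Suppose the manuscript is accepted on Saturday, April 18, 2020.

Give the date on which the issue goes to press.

Wednesday, June 10, 2020

Copyediting is complete: Apr 22, 2020.
The author returns proof corrections: Apr 22, 2020 + 23 days = May 15, 2020.
The manuscript is accepted: Apr 18, 2020.
Typesetting is finalized: Apr 18, 2020 + 40 days = May 28, 2020.
Both prerequisites met — the author returns proof corrections (May 15, 2020), typesetting is finalized (May 28, 2020); the later is May 28, 2020.
The issue goes to press: May 28, 2020 + 13 days = Jun 10, 2020.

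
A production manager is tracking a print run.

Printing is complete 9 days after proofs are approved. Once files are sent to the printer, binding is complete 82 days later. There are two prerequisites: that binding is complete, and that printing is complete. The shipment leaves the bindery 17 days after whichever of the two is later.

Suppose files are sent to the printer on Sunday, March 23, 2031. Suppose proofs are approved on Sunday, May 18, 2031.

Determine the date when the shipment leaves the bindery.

Monday, June 30, 2031

Files are sent to the printer: Mar 23, 2031.
Binding is complete: Mar 23, 2031 + 82 days = Jun 13, 2031.
Proofs are approved: May 18, 2031.
Printing is complete: May 18, 2031 + 9 days = May 27, 2031.
Both prerequisites met — binding is complete (Jun 13, 2031), printing is complete (May 27, 2031); the later is Jun 13, 2031.
The shipment leaves the bindery: Jun 13, 2031 + 17 days = Jun 30, 2031.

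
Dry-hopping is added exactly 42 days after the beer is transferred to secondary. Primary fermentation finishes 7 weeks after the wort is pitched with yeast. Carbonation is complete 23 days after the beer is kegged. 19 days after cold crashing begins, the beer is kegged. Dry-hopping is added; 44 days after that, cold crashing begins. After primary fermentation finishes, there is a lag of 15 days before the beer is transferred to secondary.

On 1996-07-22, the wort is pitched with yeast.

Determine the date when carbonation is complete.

1997-01-30

The wort is pitched with yeast: Jul 22, 1996.
Primary fermentation finishes: Jul 22, 1996 + 7 weeks = Sep 9, 1996.
The beer is transferred to secondary: Sep 9, 1996 + 15 days = Sep 24, 1996.
Dry-hopping is added: Sep 24, 1996 + 42 days = Nov 5, 1996.
Cold crashing begins: Nov 5, 1996 + 44 days = Dec 19, 1996.
The beer is kegged: Dec 19, 1996 + 19 days = Jan 7, 1997.
Carbonation is complete: Jan 7, 1997 + 23 days = Jan 30, 1997.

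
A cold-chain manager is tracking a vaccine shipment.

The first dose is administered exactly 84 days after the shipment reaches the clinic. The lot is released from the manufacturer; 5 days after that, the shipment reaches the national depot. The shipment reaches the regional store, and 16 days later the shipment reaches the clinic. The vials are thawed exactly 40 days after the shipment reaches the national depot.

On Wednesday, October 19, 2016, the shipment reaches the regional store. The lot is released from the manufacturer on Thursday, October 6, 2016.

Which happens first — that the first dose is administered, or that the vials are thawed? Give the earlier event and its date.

The vials are thawed — Sunday, November 20, 2016

The shipment reaches the regional store: Oct 19, 2016.
The shipment reaches the clinic: Oct 19, 2016 + 16 days = Nov 4, 2016.
The first dose is administered: Nov 4, 2016 + 84 days = Jan 27, 2017.
The lot is released from the manufacturer: Oct 6, 2016.
The shipment reaches the national depot: Oct 6, 2016 + 5 days = Oct 11, 2016.
The vials are thawed: Oct 11, 2016 + 40 days = Nov 20, 2016.
Comparing: the first dose is administered on Jan 27, 2017 vs the vials are thawed on Nov 20, 2016. Earlier: the vials are thawed.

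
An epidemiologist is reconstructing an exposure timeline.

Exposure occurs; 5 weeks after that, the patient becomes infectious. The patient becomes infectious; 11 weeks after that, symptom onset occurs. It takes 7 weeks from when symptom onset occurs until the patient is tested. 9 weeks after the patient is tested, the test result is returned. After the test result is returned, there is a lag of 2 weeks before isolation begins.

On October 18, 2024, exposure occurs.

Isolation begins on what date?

June 13, 2025

Exposure occurs: Oct 18, 2024.
The patient becomes infectious: Oct 18, 2024 + 5 weeks = Nov 22, 2024.
Symptom onset occurs: Nov 22, 2024 + 11 weeks = Feb 7, 2025.
The patient is tested: Feb 7, 2025 + 7 weeks = Mar 28, 2025.
The test result is returned: Mar 28, 2025 + 9 weeks = May 30, 2025.
Isolation begins: May 30, 2025 + 2 weeks = Jun 13, 2025.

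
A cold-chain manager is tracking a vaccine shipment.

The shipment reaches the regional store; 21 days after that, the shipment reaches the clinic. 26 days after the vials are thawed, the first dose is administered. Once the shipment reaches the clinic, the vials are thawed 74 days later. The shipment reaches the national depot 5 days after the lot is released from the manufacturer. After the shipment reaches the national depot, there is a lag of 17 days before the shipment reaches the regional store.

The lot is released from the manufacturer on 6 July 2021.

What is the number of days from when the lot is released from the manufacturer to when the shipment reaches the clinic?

43 days

Causal path: the lot is released from the manufacturer → the shipment reaches the national depot → the shipment reaches the regional store → the shipment reaches the clinic.
Total delay along the path: 5 + 17 + 21 = 43 days.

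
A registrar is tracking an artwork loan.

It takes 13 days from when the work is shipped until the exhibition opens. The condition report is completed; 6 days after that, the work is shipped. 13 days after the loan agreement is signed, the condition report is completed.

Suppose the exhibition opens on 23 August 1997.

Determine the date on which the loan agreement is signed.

The exhibition opens: Aug 23, 1997.
The work is shipped: Aug 23, 1997 − 13 days = Aug 10, 1997.
The condition report is completed: Aug 10, 1997 − 6 days = Aug 4, 1997.
The loan agreement is signed: Aug 4, 1997 − 13 days = Jul 22, 1997.

22 July 1997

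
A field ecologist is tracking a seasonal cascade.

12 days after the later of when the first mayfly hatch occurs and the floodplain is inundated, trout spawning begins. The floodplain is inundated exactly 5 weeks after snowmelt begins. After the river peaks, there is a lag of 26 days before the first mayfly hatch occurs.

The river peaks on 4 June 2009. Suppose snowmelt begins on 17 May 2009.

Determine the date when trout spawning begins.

12 July 2009

The river peaks: Jun 4, 2009.
The first mayfly hatch occurs: Jun 4, 2009 + 26 days = Jun 30, 2009.
Snowmelt begins: May 17, 2009.
The floodplain is inundated: May 17, 2009 + 5 weeks = Jun 21, 2009.
Both prerequisites met — the first mayfly hatch occurs (Jun 30, 2009), the floodplain is inundated (Jun 21, 2009); the later is Jun 30, 2009.
Trout spawning begins: Jun 30, 2009 + 12 days = Jul 12, 2009.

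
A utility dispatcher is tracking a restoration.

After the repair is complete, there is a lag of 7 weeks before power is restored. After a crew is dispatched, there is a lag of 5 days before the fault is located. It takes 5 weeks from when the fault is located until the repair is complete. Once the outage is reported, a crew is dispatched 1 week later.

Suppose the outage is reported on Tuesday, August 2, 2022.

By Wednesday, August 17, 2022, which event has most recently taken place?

The fault is located

The outage is reported: Aug 2, 2022.
A crew is dispatched: Aug 2, 2022 + 1 week = Aug 9, 2022.
The fault is located: Aug 9, 2022 + 5 days = Aug 14, 2022.
The repair is complete: Aug 14, 2022 + 5 weeks = Sep 18, 2022.
Power is restored: Sep 18, 2022 + 7 weeks = Nov 6, 2022.
Aug 17, 2022 falls between when the fault is located (Aug 14, 2022) and when the repair is complete (Sep 18, 2022).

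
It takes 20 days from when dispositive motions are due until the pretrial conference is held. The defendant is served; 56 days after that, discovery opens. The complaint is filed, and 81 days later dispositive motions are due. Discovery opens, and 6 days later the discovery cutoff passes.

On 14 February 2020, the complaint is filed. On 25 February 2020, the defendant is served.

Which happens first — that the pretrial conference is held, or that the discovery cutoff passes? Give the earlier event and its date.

The discovery cutoff passes — 27 April 2020

The complaint is filed: Feb 14, 2020.
Dispositive motions are due: Feb 14, 2020 + 81 days = May 5, 2020.
The pretrial conference is held: May 5, 2020 + 20 days = May 25, 2020.
The defendant is served: Feb 25, 2020.
Discovery opens: Feb 25, 2020 + 56 days = Apr 21, 2020.
The discovery cutoff passes: Apr 21, 2020 + 6 days = Apr 27, 2020.
Comparing: the pretrial conference is held on May 25, 2020 vs the discovery cutoff passes on Apr 27, 2020. Earlier: the discovery cutoff passes.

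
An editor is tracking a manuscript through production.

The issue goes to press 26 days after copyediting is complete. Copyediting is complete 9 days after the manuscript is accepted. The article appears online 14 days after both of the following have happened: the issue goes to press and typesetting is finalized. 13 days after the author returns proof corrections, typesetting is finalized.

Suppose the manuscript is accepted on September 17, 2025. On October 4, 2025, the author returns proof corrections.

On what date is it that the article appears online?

The manuscript is accepted: Sep 17, 2025.
Copyediting is complete: Sep 17, 2025 + 9 days = Sep 26, 2025.
The issue goes to press: Sep 26, 2025 + 26 days = Oct 22, 2025.
The author returns proof corrections: Oct 4, 2025.
Typesetting is finalized: Oct 4, 2025 + 13 days = Oct 17, 2025.
Both prerequisites met — the issue goes to press (Oct 22, 2025), typesetting is finalized (Oct 17, 2025); the later is Oct 22, 2025.
The article appears online: Oct 22, 2025 + 14 days = Nov 5, 2025.

November 5, 2025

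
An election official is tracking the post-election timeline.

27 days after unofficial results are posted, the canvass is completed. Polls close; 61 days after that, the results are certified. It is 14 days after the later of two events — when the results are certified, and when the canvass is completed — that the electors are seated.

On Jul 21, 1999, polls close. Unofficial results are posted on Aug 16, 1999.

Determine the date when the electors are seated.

Oct 4, 1999

Polls close: Jul 21, 1999.
The results are certified: Jul 21, 1999 + 61 days = Sep 20, 1999.
Unofficial results are posted: Aug 16, 1999.
The canvass is completed: Aug 16, 1999 + 27 days = Sep 12, 1999.
Both prerequisites met — the results are certified (Sep 20, 1999), the canvass is completed (Sep 12, 1999); the later is Sep 20, 1999.
The electors are seated: Sep 20, 1999 + 14 days = Oct 4, 1999.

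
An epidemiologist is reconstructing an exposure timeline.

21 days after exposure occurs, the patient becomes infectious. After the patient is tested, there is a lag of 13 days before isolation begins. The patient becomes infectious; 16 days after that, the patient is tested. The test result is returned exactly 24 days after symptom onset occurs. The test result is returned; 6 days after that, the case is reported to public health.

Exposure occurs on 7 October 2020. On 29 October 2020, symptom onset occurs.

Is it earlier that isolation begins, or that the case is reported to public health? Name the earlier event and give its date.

Exposure occurs: Oct 7, 2020.
The patient becomes infectious: Oct 7, 2020 + 21 days = Oct 28, 2020.
The patient is tested: Oct 28, 2020 + 16 days = Nov 13, 2020.
Isolation begins: Nov 13, 2020 + 13 days = Nov 26, 2020.
Symptom onset occurs: Oct 29, 2020.
The test result is returned: Oct 29, 2020 + 24 days = Nov 22, 2020.
The case is reported to public health: Nov 22, 2020 + 6 days = Nov 28, 2020.
Comparing: isolation begins on Nov 26, 2020 vs the case is reported to public health on Nov 28, 2020. Earlier: isolation begins.

Isolation begins — 26 November 2020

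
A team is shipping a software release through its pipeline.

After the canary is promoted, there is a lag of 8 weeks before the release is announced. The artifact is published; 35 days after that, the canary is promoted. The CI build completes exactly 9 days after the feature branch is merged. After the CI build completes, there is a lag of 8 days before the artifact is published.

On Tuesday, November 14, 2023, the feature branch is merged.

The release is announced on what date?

The feature branch is merged: Nov 14, 2023.
The CI build completes: Nov 14, 2023 + 9 days = Nov 23, 2023.
The artifact is published: Nov 23, 2023 + 8 days = Dec 1, 2023.
The canary is promoted: Dec 1, 2023 + 35 days = Jan 5, 2024.
The release is announced: Jan 5, 2024 + 8 weeks = Mar 1, 2024.

Friday, March 1, 2024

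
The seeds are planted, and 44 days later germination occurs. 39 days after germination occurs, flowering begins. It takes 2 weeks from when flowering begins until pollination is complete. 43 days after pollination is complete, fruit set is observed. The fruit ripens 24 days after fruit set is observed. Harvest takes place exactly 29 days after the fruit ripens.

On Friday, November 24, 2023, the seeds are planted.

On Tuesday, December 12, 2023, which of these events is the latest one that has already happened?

The seeds are planted

The seeds are planted: Nov 24, 2023.
Germination occurs: Nov 24, 2023 + 44 days = Jan 7, 2024.
Flowering begins: Jan 7, 2024 + 39 days = Feb 15, 2024.
Pollination is complete: Feb 15, 2024 + 2 weeks = Feb 29, 2024.
Fruit set is observed: Feb 29, 2024 + 43 days = Apr 12, 2024.
The fruit ripens: Apr 12, 2024 + 24 days = May 6, 2024.
Harvest takes place: May 6, 2024 + 29 days = Jun 4, 2024.
Dec 12, 2023 falls between when the seeds are planted (Nov 24, 2023) and when germination occurs (Jan 7, 2024).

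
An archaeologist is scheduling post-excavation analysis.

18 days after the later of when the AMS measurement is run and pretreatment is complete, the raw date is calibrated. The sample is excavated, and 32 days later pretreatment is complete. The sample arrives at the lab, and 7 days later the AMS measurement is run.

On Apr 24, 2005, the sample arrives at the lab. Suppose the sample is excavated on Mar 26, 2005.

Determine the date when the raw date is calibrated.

The sample arrives at the lab: Apr 24, 2005.
The AMS measurement is run: Apr 24, 2005 + 7 days = May 1, 2005.
The sample is excavated: Mar 26, 2005.
Pretreatment is complete: Mar 26, 2005 + 32 days = Apr 27, 2005.
Both prerequisites met — the AMS measurement is run (May 1, 2005), pretreatment is complete (Apr 27, 2005); the later is May 1, 2005.
The raw date is calibrated: May 1, 2005 + 18 days = May 19, 2005.

May 19, 2005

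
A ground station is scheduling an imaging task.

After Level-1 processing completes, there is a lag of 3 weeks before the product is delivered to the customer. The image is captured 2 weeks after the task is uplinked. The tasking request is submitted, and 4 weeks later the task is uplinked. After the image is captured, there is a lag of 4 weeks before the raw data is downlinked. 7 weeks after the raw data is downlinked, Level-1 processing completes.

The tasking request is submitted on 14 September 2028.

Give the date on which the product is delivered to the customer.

1 February 2029

The tasking request is submitted: Sep 14, 2028.
The task is uplinked: Sep 14, 2028 + 4 weeks = Oct 12, 2028.
The image is captured: Oct 12, 2028 + 2 weeks = Oct 26, 2028.
The raw data is downlinked: Oct 26, 2028 + 4 weeks = Nov 23, 2028.
Level-1 processing completes: Nov 23, 2028 + 7 weeks = Jan 11, 2029.
The product is delivered to the customer: Jan 11, 2029 + 3 weeks = Feb 1, 2029.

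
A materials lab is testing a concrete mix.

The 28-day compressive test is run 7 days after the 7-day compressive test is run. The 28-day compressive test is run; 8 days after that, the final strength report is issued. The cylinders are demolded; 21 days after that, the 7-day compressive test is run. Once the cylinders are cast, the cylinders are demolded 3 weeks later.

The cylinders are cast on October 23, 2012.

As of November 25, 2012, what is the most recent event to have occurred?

The cylinders are demolded

The cylinders are cast: Oct 23, 2012.
The cylinders are demolded: Oct 23, 2012 + 3 weeks = Nov 13, 2012.
The 7-day compressive test is run: Nov 13, 2012 + 21 days = Dec 4, 2012.
The 28-day compressive test is run: Dec 4, 2012 + 7 days = Dec 11, 2012.
The final strength report is issued: Dec 11, 2012 + 8 days = Dec 19, 2012.
Nov 25, 2012 falls between when the cylinders are demolded (Nov 13, 2012) and when the 7-day compressive test is run (Dec 4, 2012).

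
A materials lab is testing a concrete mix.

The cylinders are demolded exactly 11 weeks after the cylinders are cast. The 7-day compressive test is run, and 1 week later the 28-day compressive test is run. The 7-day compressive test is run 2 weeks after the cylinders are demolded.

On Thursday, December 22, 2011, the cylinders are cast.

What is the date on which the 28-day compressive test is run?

Thursday, March 29, 2012

The cylinders are cast: Dec 22, 2011.
The cylinders are demolded: Dec 22, 2011 + 11 weeks = Mar 8, 2012.
The 7-day compressive test is run: Mar 8, 2012 + 2 weeks = Mar 22, 2012.
The 28-day compressive test is run: Mar 22, 2012 + 1 week = Mar 29, 2012.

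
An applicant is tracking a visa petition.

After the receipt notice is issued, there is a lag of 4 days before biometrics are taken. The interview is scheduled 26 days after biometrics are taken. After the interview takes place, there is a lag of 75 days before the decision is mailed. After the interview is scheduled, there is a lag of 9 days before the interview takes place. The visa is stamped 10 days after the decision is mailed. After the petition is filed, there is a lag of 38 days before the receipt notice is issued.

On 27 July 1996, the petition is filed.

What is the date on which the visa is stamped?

The petition is filed: Jul 27, 1996.
The receipt notice is issued: Jul 27, 1996 + 38 days = Sep 3, 1996.
Biometrics are taken: Sep 3, 1996 + 4 days = Sep 7, 1996.
The interview is scheduled: Sep 7, 1996 + 26 days = Oct 3, 1996.
The interview takes place: Oct 3, 1996 + 9 days = Oct 12, 1996.
The decision is mailed: Oct 12, 1996 + 75 days = Dec 26, 1996.
The visa is stamped: Dec 26, 1996 + 10 days = Jan 5, 1997.

5 January 1997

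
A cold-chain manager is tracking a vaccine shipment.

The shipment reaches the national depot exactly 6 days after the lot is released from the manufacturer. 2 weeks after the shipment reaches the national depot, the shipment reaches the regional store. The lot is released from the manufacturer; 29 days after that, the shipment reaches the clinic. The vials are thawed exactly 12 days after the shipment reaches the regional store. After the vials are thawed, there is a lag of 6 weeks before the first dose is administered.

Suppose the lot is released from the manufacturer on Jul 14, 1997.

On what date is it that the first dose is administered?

Sep 26, 1997

The lot is released from the manufacturer: Jul 14, 1997.
The shipment reaches the national depot: Jul 14, 1997 + 6 days = Jul 20, 1997.
The shipment reaches the regional store: Jul 20, 1997 + 2 weeks = Aug 3, 1997.
The vials are thawed: Aug 3, 1997 + 12 days = Aug 15, 1997.
The first dose is administered: Aug 15, 1997 + 6 weeks = Sep 26, 1997.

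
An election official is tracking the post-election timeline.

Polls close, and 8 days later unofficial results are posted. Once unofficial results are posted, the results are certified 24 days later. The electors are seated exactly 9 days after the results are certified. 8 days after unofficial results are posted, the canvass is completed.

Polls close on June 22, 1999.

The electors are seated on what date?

August 2, 1999

Polls close: Jun 22, 1999.
Unofficial results are posted: Jun 22, 1999 + 8 days = Jun 30, 1999.
The results are certified: Jun 30, 1999 + 24 days = Jul 24, 1999.
The electors are seated: Jul 24, 1999 + 9 days = Aug 2, 1999.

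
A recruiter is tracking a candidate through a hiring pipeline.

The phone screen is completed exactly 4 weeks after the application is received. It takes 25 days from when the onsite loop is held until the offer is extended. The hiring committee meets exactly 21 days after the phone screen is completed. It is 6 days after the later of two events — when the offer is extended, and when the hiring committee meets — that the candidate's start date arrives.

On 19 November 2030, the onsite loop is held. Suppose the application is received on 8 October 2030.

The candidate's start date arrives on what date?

The onsite loop is held: Nov 19, 2030.
The offer is extended: Nov 19, 2030 + 25 days = Dec 14, 2030.
The application is received: Oct 8, 2030.
The phone screen is completed: Oct 8, 2030 + 4 weeks = Nov 5, 2030.
The hiring committee meets: Nov 5, 2030 + 21 days = Nov 26, 2030.
Both prerequisites met — the offer is extended (Dec 14, 2030), the hiring committee meets (Nov 26, 2030); the later is Dec 14, 2030.
The candidate's start date arrives: Dec 14, 2030 + 6 days = Dec 20, 2030.

20 December 2030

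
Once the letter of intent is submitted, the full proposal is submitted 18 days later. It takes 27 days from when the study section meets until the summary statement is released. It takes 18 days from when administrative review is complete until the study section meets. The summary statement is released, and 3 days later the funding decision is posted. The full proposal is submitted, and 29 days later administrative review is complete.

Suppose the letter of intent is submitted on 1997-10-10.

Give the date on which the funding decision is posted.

1998-01-13

The letter of intent is submitted: Oct 10, 1997.
The full proposal is submitted: Oct 10, 1997 + 18 days = Oct 28, 1997.
Administrative review is complete: Oct 28, 1997 + 29 days = Nov 26, 1997.
The study section meets: Nov 26, 1997 + 18 days = Dec 14, 1997.
The summary statement is released: Dec 14, 1997 + 27 days = Jan 10, 1998.
The funding decision is posted: Jan 10, 1998 + 3 days = Jan 13, 1998.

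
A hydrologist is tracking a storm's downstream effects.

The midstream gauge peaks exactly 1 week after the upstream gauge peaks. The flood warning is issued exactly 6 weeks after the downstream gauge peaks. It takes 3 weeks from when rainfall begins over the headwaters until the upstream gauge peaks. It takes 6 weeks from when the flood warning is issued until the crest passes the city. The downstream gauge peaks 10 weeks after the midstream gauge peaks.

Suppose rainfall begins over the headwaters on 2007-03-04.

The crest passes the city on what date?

2007-09-02

Rainfall begins over the headwaters: Mar 4, 2007.
The upstream gauge peaks: Mar 4, 2007 + 3 weeks = Mar 25, 2007.
The midstream gauge peaks: Mar 25, 2007 + 1 week = Apr 1, 2007.
The downstream gauge peaks: Apr 1, 2007 + 10 weeks = Jun 10, 2007.
The flood warning is issued: Jun 10, 2007 + 6 weeks = Jul 22, 2007.
The crest passes the city: Jul 22, 2007 + 6 weeks = Sep 2, 2007.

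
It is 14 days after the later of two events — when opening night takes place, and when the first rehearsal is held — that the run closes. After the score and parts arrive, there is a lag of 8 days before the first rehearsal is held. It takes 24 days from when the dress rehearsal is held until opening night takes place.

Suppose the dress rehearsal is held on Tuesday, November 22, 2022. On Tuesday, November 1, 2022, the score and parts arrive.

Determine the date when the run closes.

The dress rehearsal is held: Nov 22, 2022.
Opening night takes place: Nov 22, 2022 + 24 days = Dec 16, 2022.
The score and parts arrive: Nov 1, 2022.
The first rehearsal is held: Nov 1, 2022 + 8 days = Nov 9, 2022.
Both prerequisites met — opening night takes place (Dec 16, 2022), the first rehearsal is held (Nov 9, 2022); the later is Dec 16, 2022.
The run closes: Dec 16, 2022 + 14 days = Dec 30, 2022.

Friday, December 30, 2022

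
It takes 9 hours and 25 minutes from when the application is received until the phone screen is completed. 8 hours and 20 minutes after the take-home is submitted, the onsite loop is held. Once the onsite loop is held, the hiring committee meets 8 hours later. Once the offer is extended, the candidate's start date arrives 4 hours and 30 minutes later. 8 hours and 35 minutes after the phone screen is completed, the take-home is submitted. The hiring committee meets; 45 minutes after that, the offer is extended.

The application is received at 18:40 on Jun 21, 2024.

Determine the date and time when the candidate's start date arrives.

The application is received: 18:40 Jun 21, 2024.
The phone screen is completed: 18:40 Jun 21, 2024 + 9h25m = 04:05 Jun 22, 2024.
The take-home is submitted: 04:05 Jun 22, 2024 + 8h35m = 12:40 Jun 22, 2024.
The onsite loop is held: 12:40 Jun 22, 2024 + 8h20m = 21:00 Jun 22, 2024.
The hiring committee meets: 21:00 Jun 22, 2024 + 8h = 05:00 Jun 23, 2024.
The offer is extended: 05:00 Jun 23, 2024 + 45m = 05:45 Jun 23, 2024.
The candidate's start date arrives: 05:45 Jun 23, 2024 + 4h30m = 10:15 Jun 23, 2024.

10:15 on Jun 23, 2024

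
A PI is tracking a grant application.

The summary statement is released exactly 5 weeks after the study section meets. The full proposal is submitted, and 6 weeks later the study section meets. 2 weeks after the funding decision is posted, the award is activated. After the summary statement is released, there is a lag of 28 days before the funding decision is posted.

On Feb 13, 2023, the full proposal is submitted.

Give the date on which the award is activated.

The full proposal is submitted: Feb 13, 2023.
The study section meets: Feb 13, 2023 + 6 weeks = Mar 27, 2023.
The summary statement is released: Mar 27, 2023 + 5 weeks = May 1, 2023.
The funding decision is posted: May 1, 2023 + 28 days = May 29, 2023.
The award is activated: May 29, 2023 + 2 weeks = Jun 12, 2023.

Jun 12, 2023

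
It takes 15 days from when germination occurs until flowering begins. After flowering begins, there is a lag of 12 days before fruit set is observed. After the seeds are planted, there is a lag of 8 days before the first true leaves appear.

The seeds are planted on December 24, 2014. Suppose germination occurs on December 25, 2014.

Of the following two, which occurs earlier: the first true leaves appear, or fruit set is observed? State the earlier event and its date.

The seeds are planted: Dec 24, 2014.
The first true leaves appear: Dec 24, 2014 + 8 days = Jan 1, 2015.
Germination occurs: Dec 25, 2014.
Flowering begins: Dec 25, 2014 + 15 days = Jan 9, 2015.
Fruit set is observed: Jan 9, 2015 + 12 days = Jan 21, 2015.
Comparing: the first true leaves appear on Jan 1, 2015 vs fruit set is observed on Jan 21, 2015. Earlier: the first true leaves appear.

The first true leaves appear — January 1, 2015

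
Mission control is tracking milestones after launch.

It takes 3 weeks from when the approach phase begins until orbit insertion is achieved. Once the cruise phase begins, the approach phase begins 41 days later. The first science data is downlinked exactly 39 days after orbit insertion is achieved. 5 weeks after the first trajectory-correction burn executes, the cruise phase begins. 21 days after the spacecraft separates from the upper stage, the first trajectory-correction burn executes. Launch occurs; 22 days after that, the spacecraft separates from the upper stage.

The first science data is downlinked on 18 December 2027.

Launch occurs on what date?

The first science data is downlinked: Dec 18, 2027.
Orbit insertion is achieved: Dec 18, 2027 − 39 days = Nov 9, 2027.
The approach phase begins: Nov 9, 2027 − 3 weeks = Oct 19, 2027.
The cruise phase begins: Oct 19, 2027 − 41 days = Sep 8, 2027.
The first trajectory-correction burn executes: Sep 8, 2027 − 5 weeks = Aug 4, 2027.
The spacecraft separates from the upper stage: Aug 4, 2027 − 21 days = Jul 14, 2027.
Launch occurs: Jul 14, 2027 − 22 days = Jun 22, 2027.

22 June 2027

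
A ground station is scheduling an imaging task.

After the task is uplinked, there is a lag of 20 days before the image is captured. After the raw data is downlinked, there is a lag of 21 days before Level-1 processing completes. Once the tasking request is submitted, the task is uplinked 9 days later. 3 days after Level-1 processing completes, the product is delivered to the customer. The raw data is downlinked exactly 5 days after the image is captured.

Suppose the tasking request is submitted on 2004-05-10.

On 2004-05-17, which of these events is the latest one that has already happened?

The tasking request is submitted

The tasking request is submitted: May 10, 2004.
The task is uplinked: May 10, 2004 + 9 days = May 19, 2004.
The image is captured: May 19, 2004 + 20 days = Jun 8, 2004.
The raw data is downlinked: Jun 8, 2004 + 5 days = Jun 13, 2004.
Level-1 processing completes: Jun 13, 2004 + 21 days = Jul 4, 2004.
The product is delivered to the customer: Jul 4, 2004 + 3 days = Jul 7, 2004.
May 17, 2004 falls between when the tasking request is submitted (May 10, 2004) and when the task is uplinked (May 19, 2004).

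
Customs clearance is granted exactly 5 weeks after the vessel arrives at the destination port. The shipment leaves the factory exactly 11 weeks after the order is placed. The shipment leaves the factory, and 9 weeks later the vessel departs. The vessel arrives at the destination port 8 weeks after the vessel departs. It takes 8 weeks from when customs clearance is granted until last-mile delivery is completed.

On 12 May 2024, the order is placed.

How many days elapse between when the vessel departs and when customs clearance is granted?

Causal path: the vessel departs → the vessel arrives at the destination port → customs clearance is granted.
Total delay along the path: 8 + 5 weeks = 13 weeks = 91 days.

91 days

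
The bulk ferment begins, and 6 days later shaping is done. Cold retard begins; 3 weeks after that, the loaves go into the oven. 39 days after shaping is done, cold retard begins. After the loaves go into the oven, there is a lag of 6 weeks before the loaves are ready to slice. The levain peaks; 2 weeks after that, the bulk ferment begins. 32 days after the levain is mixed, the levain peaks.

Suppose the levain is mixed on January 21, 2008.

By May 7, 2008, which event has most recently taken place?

The levain is mixed: Jan 21, 2008.
The levain peaks: Jan 21, 2008 + 32 days = Feb 22, 2008.
The bulk ferment begins: Feb 22, 2008 + 2 weeks = Mar 7, 2008.
Shaping is done: Mar 7, 2008 + 6 days = Mar 13, 2008.
Cold retard begins: Mar 13, 2008 + 39 days = Apr 21, 2008.
The loaves go into the oven: Apr 21, 2008 + 3 weeks = May 12, 2008.
The loaves are ready to slice: May 12, 2008 + 6 weeks = Jun 23, 2008.
May 7, 2008 falls between when cold retard begins (Apr 21, 2008) and when the loaves go into the oven (May 12, 2008).

Cold retard begins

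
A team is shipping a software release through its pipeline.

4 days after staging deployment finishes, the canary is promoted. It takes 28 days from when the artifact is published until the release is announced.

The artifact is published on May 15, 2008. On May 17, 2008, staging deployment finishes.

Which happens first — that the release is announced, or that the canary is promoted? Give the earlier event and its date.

The canary is promoted — May 21, 2008

The artifact is published: May 15, 2008.
The release is announced: May 15, 2008 + 28 days = Jun 12, 2008.
Staging deployment finishes: May 17, 2008.
The canary is promoted: May 17, 2008 + 4 days = May 21, 2008.
Comparing: the release is announced on Jun 12, 2008 vs the canary is promoted on May 21, 2008. Earlier: the canary is promoted.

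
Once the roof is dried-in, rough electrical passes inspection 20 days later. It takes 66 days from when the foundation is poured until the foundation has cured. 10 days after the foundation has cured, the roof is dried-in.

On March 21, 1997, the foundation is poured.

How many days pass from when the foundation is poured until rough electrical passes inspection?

Causal path: the foundation is poured → the foundation has cured → the roof is dried-in → rough electrical passes inspection.
Total delay along the path: 66 + 10 + 20 = 96 days.

96 days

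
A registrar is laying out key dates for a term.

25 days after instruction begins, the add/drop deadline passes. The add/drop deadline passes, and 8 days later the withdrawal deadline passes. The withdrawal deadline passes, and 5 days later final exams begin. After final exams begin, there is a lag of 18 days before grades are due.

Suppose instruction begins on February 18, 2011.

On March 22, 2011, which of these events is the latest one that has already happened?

The add/drop deadline passes

Instruction begins: Feb 18, 2011.
The add/drop deadline passes: Feb 18, 2011 + 25 days = Mar 15, 2011.
The withdrawal deadline passes: Mar 15, 2011 + 8 days = Mar 23, 2011.
Final exams begin: Mar 23, 2011 + 5 days = Mar 28, 2011.
Grades are due: Mar 28, 2011 + 18 days = Apr 15, 2011.
Mar 22, 2011 falls between when the add/drop deadline passes (Mar 15, 2011) and when the withdrawal deadline passes (Mar 23, 2011).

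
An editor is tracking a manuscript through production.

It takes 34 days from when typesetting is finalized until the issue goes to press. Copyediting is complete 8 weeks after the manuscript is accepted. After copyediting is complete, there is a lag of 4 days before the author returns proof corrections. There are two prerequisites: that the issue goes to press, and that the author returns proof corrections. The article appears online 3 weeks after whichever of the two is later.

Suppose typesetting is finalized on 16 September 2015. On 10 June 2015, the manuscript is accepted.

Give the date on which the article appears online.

10 November 2015

Typesetting is finalized: Sep 16, 2015.
The issue goes to press: Sep 16, 2015 + 34 days = Oct 20, 2015.
The manuscript is accepted: Jun 10, 2015.
Copyediting is complete: Jun 10, 2015 + 8 weeks = Aug 5, 2015.
The author returns proof corrections: Aug 5, 2015 + 4 days = Aug 9, 2015.
Both prerequisites met — the issue goes to press (Oct 20, 2015), the author returns proof corrections (Aug 9, 2015); the later is Oct 20, 2015.
The article appears online: Oct 20, 2015 + 3 weeks = Nov 10, 2015.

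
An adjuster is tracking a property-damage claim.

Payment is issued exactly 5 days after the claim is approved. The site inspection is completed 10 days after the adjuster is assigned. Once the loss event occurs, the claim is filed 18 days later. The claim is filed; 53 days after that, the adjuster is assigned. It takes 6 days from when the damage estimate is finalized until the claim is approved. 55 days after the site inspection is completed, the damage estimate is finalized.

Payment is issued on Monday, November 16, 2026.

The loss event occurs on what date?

Monday, June 22, 2026

Payment is issued: Nov 16, 2026.
The claim is approved: Nov 16, 2026 − 5 days = Nov 11, 2026.
The damage estimate is finalized: Nov 11, 2026 − 6 days = Nov 5, 2026.
The site inspection is completed: Nov 5, 2026 − 55 days = Sep 11, 2026.
The adjuster is assigned: Sep 11, 2026 − 10 days = Sep 1, 2026.
The claim is filed: Sep 1, 2026 − 53 days = Jul 10, 2026.
The loss event occurs: Jul 10, 2026 − 18 days = Jun 22, 2026.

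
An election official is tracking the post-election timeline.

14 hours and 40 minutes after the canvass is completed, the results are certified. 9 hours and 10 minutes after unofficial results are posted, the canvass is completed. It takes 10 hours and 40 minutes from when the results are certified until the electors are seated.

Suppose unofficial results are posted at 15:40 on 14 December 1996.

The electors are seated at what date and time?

02:10 on 16 December 1996

Unofficial results are posted: 15:40 Dec 14, 1996.
The canvass is completed: 15:40 Dec 14, 1996 + 9h10m = 00:50 Dec 15, 1996.
The results are certified: 00:50 Dec 15, 1996 + 14h40m = 15:30 Dec 15, 1996.
The electors are seated: 15:30 Dec 15, 1996 + 10h40m = 02:10 Dec 16, 1996.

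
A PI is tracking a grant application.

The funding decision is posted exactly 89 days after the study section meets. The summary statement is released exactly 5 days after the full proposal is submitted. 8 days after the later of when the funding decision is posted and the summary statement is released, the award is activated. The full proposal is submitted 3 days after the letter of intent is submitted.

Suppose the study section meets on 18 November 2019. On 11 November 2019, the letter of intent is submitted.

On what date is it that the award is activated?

The study section meets: Nov 18, 2019.
The funding decision is posted: Nov 18, 2019 + 89 days = Feb 15, 2020.
The letter of intent is submitted: Nov 11, 2019.
The full proposal is submitted: Nov 11, 2019 + 3 days = Nov 14, 2019.
The summary statement is released: Nov 14, 2019 + 5 days = Nov 19, 2019.
Both prerequisites met — the funding decision is posted (Feb 15, 2020), the summary statement is released (Nov 19, 2019); the later is Feb 15, 2020.
The award is activated: Feb 15, 2020 + 8 days = Feb 23, 2020.

23 February 2020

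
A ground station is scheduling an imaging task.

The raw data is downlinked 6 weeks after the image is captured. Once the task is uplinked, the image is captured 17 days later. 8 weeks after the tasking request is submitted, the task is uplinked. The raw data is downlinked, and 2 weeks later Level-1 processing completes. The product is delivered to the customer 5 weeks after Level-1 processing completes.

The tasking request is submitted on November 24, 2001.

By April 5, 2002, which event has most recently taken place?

The tasking request is submitted: Nov 24, 2001.
The task is uplinked: Nov 24, 2001 + 8 weeks = Jan 19, 2002.
The image is captured: Jan 19, 2002 + 17 days = Feb 5, 2002.
The raw data is downlinked: Feb 5, 2002 + 6 weeks = Mar 19, 2002.
Level-1 processing completes: Mar 19, 2002 + 2 weeks = Apr 2, 2002.
The product is delivered to the customer: Apr 2, 2002 + 5 weeks = May 7, 2002.
Apr 5, 2002 falls between when Level-1 processing completes (Apr 2, 2002) and when the product is delivered to the customer (May 7, 2002).

Level-1 processing completes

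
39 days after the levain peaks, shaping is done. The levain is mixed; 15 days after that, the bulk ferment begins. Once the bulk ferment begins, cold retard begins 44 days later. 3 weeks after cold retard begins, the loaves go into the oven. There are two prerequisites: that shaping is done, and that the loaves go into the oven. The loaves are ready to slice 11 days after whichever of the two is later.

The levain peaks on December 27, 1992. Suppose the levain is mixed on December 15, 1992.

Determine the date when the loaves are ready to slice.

The levain peaks: Dec 27, 1992.
Shaping is done: Dec 27, 1992 + 39 days = Feb 4, 1993.
The levain is mixed: Dec 15, 1992.
The bulk ferment begins: Dec 15, 1992 + 15 days = Dec 30, 1992.
Cold retard begins: Dec 30, 1992 + 44 days = Feb 12, 1993.
The loaves go into the oven: Feb 12, 1993 + 3 weeks = Mar 5, 1993.
Both prerequisites met — shaping is done (Feb 4, 1993), the loaves go into the oven (Mar 5, 1993); the later is Mar 5, 1993.
The loaves are ready to slice: Mar 5, 1993 + 11 days = Mar 16, 1993.

March 16, 1993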